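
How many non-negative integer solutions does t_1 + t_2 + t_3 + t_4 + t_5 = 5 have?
C(5+5-1, 5-1) = C(9, 4) = 126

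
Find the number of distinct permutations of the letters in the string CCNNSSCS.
8! / (2! × 3! × 3!) = 560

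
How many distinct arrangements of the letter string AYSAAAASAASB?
12! / (1! × 3! × 1! × 7!) = 15840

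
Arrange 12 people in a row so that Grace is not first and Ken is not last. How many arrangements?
By inclusion-exclusion: 12! - 2×(12-1)! + (12-2)! = 479001600 - 79833600 + 3628800 = 402796800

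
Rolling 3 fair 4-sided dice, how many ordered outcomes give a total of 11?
Coefficient of x^11 in (x + x² + ... + x^4)^3. By inclusion-exclusion on dice exceeding 4: Σ_j (-1)^j C(3,j)·C(11-1-4j, 2) = C(3,0)·C(10,2) - C(3,1)·C(6,2) + C(3,2)·C(2,2) = 1·45 - 3·15 + 3·1 = 3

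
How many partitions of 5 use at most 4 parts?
By conjugation, equals partitions of 5 into parts ≤ 4. Let r_j(i) = number of partitions of i into parts ≤ j, for i = 0..5. r_1(i) = 1 for all i; r_j(i) = r_{j-1}(i) + r_j(i-j). Rows j = 2..4: ≤2: 1 1 2 2 3 3; ≤3: 1 1 2 3 4 5; ≤4: 1 1 2 3 5 6. r_4(5) = 6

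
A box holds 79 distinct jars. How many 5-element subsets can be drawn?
C(79,5) = 79!/(5!×74!) = 22537515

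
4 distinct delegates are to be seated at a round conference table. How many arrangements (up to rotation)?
Circular: fix one position, arrange the rest. (4-1)! = 6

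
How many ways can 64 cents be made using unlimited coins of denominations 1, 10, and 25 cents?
Coefficient of x^64 in 1/(1-x^1) · 1/(1-x^10) · 1/(1-x^25). Case on j = number of 25-cent coins (j = 0..2); remainder r = 64 - 25j is made from {1,10} in ⌊r/10⌋+1 ways. r = 64, 39, 14 → 7 + 4 + 2 = 13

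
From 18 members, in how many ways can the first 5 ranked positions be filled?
P(18,5) = 18!/(18-5)! = 1028160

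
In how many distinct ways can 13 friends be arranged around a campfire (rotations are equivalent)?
Circular: fix one position, arrange the rest. (13-1)! = 479001600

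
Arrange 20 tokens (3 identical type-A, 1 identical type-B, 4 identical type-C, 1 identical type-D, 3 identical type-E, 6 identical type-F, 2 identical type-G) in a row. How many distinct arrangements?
20! / (3! × 1! × 4! × 1! × 3! × 6! × 2!) = 1955457504000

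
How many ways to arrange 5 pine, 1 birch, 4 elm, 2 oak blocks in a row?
12! / (5! × 1! × 4! × 2!) = 83160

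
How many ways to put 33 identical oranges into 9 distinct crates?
C(33+9-1, 9-1) = C(41, 8) = 95548245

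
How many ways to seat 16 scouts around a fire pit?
Circular: fix one position, arrange the rest. (16-1)! = 1307674368000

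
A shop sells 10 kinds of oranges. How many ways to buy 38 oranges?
C(38+10-1, 10-1) = C(47, 9) = 1362649145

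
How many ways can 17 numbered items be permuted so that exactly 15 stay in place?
Choose the 15 fixed points C(17,15) = 136, derange the rest: !2 = Σ_{j=0}^{2} (-1)^j·2!/j! = 2 - 2 + 1 = 1. Product = 136 × 1 = 136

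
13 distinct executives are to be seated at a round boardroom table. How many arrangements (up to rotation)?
Circular: fix one position, arrange the rest. (13-1)! = 479001600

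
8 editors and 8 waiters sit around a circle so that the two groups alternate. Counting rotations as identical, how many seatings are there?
Fix one of the editors: (8-1)! ways for the remaining editors, × 8! ways for the waiters = 5040 × 40320 = 203212800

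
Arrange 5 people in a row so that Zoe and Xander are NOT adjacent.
Total - adjacent = 5! - (5-1)!×2 = 120 - 48 = 72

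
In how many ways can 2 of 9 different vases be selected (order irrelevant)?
C(9,2) = 9!/(2!×7!) = 36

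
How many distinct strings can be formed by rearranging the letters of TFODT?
5! / (1! × 2! × 1! × 1!) = 60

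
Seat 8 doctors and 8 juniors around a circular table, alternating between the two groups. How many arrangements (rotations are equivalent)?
Fix one of the doctors: (8-1)! ways for the remaining doctors, × 8! ways for the juniors = 5040 × 40320 = 203212800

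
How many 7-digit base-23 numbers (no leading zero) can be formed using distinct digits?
First digit: 22 choices (nonzero). Then descending: 22 × 22 × 21 × 20 × 19 × 18 × 17 = 1181869920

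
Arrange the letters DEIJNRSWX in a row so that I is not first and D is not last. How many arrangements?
By inclusion-exclusion: 9! - 2×(9-1)! + (9-2)! = 362880 - 80640 + 5040 = 287280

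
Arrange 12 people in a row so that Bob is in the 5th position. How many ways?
Fix one position: (12-1)! = 39916800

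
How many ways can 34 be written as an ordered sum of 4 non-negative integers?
C(34+4-1, 4-1) = C(37, 3) = 7770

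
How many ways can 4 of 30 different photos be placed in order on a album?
P(30,4) = 30!/(30-4)! = 657720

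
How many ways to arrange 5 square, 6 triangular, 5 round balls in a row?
16! / (5! × 6! × 5!) = 2018016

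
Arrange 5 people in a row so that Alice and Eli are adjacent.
Treat as block: (5-1)! × 2! = 24 × 2 = 48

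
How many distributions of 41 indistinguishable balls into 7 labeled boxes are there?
C(41+7-1, 7-1) = C(47, 6) = 10737573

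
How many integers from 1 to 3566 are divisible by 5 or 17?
⌊3566/5⌋ + ⌊3566/17⌋ - ⌊3566/85⌋ = 713 + 209 - 41 = 881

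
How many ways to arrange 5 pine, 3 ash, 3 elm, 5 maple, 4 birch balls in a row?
20! / (5! × 3! × 3! × 5! × 4!) = 195545750400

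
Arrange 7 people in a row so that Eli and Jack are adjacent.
Treat as block: (7-1)! × 2! = 720 × 2 = 1440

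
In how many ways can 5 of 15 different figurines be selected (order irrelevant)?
C(15,5) = 15!/(5!×10!) = 3003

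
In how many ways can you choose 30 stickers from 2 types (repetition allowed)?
C(30+2-1, 2-1) = C(31, 1) = 31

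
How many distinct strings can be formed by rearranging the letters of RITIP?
5! / (1! × 1! × 2! × 1!) = 60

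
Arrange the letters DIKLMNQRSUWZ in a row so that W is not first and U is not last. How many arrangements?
By inclusion-exclusion: 12! - 2×(12-1)! + (12-2)! = 479001600 - 79833600 + 3628800 = 402796800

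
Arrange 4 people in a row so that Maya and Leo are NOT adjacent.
Total - adjacent = 4! - (4-1)!×2 = 24 - 12 = 12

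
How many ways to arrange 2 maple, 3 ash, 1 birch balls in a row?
6! / (2! × 3! × 1!) = 60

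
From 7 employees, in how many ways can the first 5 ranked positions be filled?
P(7,5) = 7!/(7-5)! = 2520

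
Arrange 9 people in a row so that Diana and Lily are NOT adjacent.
Total - adjacent = 9! - (9-1)!×2 = 362880 - 80640 = 282240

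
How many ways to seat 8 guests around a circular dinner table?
Circular: fix one position, arrange the rest. (8-1)! = 5040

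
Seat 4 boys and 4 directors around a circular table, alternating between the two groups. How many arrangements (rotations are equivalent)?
Fix one of the boys: (4-1)! ways for the remaining boys, × 4! ways for the directors = 6 × 24 = 144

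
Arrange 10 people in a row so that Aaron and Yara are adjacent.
Treat as block: (10-1)! × 2! = 362880 × 2 = 725760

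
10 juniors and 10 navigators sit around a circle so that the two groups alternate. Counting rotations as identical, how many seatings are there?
Fix one of the juniors: (10-1)! ways for the remaining juniors, × 10! ways for the navigators = 362880 × 3628800 = 1316818944000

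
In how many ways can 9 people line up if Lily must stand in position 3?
Fix one position: (9-1)! = 40320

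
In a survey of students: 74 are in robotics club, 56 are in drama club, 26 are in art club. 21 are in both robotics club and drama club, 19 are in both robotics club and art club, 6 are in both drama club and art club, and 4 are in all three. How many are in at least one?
|A∪B∪C| = 74+56+26-21-19-6+4 = 114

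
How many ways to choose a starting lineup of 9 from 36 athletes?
C(36,9) = 36!/(9!×27!) = 94143280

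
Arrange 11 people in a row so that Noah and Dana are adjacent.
Treat as block: (11-1)! × 2! = 3628800 × 2 = 7257600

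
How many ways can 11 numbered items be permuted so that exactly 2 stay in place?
Choose the 2 fixed points C(11,2) = 55, derange the rest: !9 = Σ_{j=0}^{9} (-1)^j·9!/j! = 362880 - 362880 + 181440 - 60480 + 15120 - 3024 + 504 - 72 + 9 - 1 = 133496. Product = 55 × 133496 = 7342280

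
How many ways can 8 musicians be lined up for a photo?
8! = 40320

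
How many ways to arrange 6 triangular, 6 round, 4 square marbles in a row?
16! / (6! × 6! × 4!) = 1681680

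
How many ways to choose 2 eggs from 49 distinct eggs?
C(49,2) = 49!/(2!×47!) = 1176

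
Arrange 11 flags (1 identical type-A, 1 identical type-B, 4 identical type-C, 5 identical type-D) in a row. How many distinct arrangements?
11! / (1! × 1! × 4! × 5!) = 13860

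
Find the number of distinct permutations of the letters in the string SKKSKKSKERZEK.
13! / (1! × 6! × 2! × 3! × 1!) = 720720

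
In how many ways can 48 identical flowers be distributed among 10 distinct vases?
C(48+10-1, 10-1) = C(57, 9) = 8996462475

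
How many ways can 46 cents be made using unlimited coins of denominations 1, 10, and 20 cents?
Coefficient of x^46 in 1/(1-x^1) · 1/(1-x^10) · 1/(1-x^20). Case on j = number of 20-cent coins (j = 0..2); remainder r = 46 - 20j is made from {1,10} in ⌊r/10⌋+1 ways. r = 46, 26, 6 → 5 + 3 + 1 = 9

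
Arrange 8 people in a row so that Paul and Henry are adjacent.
Treat as block: (8-1)! × 2! = 5040 × 2 = 10080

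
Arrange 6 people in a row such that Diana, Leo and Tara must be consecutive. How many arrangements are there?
Treat the 3 as one block: (6-3+1)! × 3! = 24 × 6 = 144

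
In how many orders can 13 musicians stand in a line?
13! = 6227020800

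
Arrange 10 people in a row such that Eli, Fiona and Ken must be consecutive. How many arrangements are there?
Treat the 3 as one block: (10-3+1)! × 3! = 40320 × 6 = 241920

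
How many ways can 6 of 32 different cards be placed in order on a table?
P(32,6) = 32!/(32-6)! = 652458240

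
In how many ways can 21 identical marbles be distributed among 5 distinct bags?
C(21+5-1, 5-1) = C(25, 4) = 12650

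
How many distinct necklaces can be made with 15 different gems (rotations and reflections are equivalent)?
(15-1)!/2 = 87178291200/2 = 43589145600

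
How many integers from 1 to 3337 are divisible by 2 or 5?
⌊3337/2⌋ + ⌊3337/5⌋ - ⌊3337/10⌋ = 1668 + 667 - 333 = 2002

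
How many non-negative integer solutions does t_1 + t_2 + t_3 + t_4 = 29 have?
C(29+4-1, 4-1) = C(32, 3) = 4960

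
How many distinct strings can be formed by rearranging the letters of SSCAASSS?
8! / (1! × 5! × 2!) = 168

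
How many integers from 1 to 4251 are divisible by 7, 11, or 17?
⌊4251/7⌋+⌊4251/11⌋+⌊4251/17⌋ - ⌊4251/77⌋-⌊4251/119⌋-⌊4251/187⌋ + ⌊4251/1309⌋ = 607+386+250 - 55-35-22 + 3 = 1134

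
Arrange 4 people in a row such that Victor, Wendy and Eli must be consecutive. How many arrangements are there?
Treat the 3 as one block: (4-3+1)! × 3! = 2 × 6 = 12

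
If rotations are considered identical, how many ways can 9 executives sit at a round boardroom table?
Circular: fix one position, arrange the rest. (9-1)! = 40320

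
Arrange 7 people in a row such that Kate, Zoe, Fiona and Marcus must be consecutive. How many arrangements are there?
Treat the 4 as one block: (7-4+1)! × 4! = 24 × 24 = 576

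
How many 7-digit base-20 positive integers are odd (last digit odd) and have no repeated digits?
Last∈{1,3,5,7,9,11,13,15,17,19}. Last=0: 0. Last nonzero: 10×18×P(18,5) = 185068800. Total = 185068800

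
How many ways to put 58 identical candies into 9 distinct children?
C(58+9-1, 9-1) = C(66, 8) = 5743572120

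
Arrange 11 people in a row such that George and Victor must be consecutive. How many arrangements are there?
Treat the 2 as one block: (11-2+1)! × 2! = 3628800 × 2 = 7257600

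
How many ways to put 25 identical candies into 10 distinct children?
C(25+10-1, 10-1) = C(34, 9) = 52451256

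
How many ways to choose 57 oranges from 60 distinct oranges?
C(60,57) = 60!/(57!×3!) = 34220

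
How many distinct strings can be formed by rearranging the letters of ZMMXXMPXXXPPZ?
13! / (3! × 2! × 3! × 5!) = 720720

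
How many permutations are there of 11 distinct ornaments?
11! = 39916800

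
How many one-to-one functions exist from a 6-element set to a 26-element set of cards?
P(26,6) = 26!/(26-6)! = 165765600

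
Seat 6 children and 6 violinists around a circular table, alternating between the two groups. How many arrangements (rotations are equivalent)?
Fix one of the children: (6-1)! ways for the remaining children, × 6! ways for the violinists = 120 × 720 = 86400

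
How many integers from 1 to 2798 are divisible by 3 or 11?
⌊2798/3⌋ + ⌊2798/11⌋ - ⌊2798/33⌋ = 932 + 254 - 84 = 1102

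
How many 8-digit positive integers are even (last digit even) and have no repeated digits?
Last∈{0,2,4,6,8}. Last=0: 181440. Last nonzero: 4×8×P(8,6) = 645120. Total = 826560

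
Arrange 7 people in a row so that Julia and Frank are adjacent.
Treat as block: (7-1)! × 2! = 720 × 2 = 1440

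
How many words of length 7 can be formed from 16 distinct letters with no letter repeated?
P(16,7) = 16!/(16-7)! = 57657600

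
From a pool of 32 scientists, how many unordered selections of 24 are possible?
C(32,24) = 32!/(24!×8!) = 10518300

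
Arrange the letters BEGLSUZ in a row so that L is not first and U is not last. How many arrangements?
By inclusion-exclusion: 7! - 2×(7-1)! + (7-2)! = 5040 - 1440 + 120 = 3720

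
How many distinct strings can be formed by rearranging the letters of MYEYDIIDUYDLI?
13! / (1! × 1! × 1! × 3! × 1! × 3! × 3!) = 28828800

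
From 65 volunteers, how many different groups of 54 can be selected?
C(65,54) = 65!/(54!×11!) = 895068996640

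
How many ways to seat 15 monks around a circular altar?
Circular: fix one position, arrange the rest. (15-1)! = 87178291200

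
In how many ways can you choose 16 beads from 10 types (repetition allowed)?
C(16+10-1, 10-1) = C(25, 9) = 2042975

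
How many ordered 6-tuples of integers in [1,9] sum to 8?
Coefficient of x^8 in (x + x² + ... + x^9)^6. By inclusion-exclusion on dice exceeding 9: Σ_j (-1)^j C(6,j)·C(8-1-9j, 5) = C(6,0)·C(7,5) = 1·21 = 21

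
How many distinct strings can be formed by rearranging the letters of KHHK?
4! / (2! × 2!) = 6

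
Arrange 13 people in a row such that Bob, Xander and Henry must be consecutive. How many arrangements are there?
Treat the 3 as one block: (13-3+1)! × 3! = 39916800 × 6 = 239500800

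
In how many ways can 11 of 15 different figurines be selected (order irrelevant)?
C(15,11) = 15!/(11!×4!) = 1365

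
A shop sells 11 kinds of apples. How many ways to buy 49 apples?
C(49+11-1, 11-1) = C(59, 10) = 62828356305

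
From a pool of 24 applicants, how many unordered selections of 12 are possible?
C(24,12) = 24!/(12!×12!) = 2704156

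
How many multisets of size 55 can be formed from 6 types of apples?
C(55+6-1, 6-1) = C(60, 5) = 5461512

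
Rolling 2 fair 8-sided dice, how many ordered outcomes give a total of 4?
Coefficient of x^4 in (x + x² + ... + x^8)^2. By inclusion-exclusion on dice exceeding 8: Σ_j (-1)^j C(2,j)·C(4-1-8j, 1) = C(2,0)·C(3,1) = 1·3 = 3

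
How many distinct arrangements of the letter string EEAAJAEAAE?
10! / (1! × 5! × 4!) = 1260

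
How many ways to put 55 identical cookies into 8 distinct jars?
C(55+8-1, 8-1) = C(62, 7) = 491796152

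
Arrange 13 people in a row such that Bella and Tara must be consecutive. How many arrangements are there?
Treat the 2 as one block: (13-2+1)! × 2! = 479001600 × 2 = 958003200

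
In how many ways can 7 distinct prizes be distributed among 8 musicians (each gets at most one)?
P(8,7) = 8!/(8-7)! = 40320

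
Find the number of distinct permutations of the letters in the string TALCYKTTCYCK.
12! / (2! × 3! × 1! × 3! × 2! × 1!) = 3326400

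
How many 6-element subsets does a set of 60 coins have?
C(60,6) = 60!/(6!×54!) = 50063860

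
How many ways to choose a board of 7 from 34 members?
C(34,7) = 34!/(7!×27!) = 5379616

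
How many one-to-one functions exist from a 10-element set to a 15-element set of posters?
P(15,10) = 15!/(15-10)! = 10897286400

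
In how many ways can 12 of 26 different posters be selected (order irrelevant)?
C(26,12) = 26!/(12!×14!) = 9657700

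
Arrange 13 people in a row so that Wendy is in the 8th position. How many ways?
Fix one position: (13-1)! = 479001600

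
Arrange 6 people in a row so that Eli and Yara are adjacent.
Treat as block: (6-1)! × 2! = 120 × 2 = 240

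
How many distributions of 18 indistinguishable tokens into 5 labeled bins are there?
C(18+5-1, 5-1) = C(22, 4) = 7315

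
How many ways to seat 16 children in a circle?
Circular: fix one position, arrange the rest. (16-1)! = 1307674368000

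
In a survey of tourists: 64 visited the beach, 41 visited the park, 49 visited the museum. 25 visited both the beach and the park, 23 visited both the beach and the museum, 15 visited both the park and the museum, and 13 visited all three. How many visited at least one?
|A∪B∪C| = 64+41+49-25-23-15+13 = 104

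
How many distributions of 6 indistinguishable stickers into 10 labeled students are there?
C(6+10-1, 10-1) = C(15, 9) = 5005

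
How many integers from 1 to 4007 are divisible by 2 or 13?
⌊4007/2⌋ + ⌊4007/13⌋ - ⌊4007/26⌋ = 2003 + 308 - 154 = 2157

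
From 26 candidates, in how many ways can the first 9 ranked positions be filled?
P(26,9) = 26!/(26-9)! = 1133836704000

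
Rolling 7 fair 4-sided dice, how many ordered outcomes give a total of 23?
Coefficient of x^23 in (x + x² + ... + x^4)^7. By inclusion-exclusion on dice exceeding 4: Σ_j (-1)^j C(7,j)·C(23-1-4j, 6) = C(7,0)·C(22,6) - C(7,1)·C(18,6) + C(7,2)·C(14,6) - C(7,3)·C(10,6) + C(7,4)·C(6,6) = 1·74613 - 7·18564 + 21·3003 - 35·210 + 35·1 = 413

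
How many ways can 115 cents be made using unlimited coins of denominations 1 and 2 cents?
Coefficient of x^115 in 1/(1-x^1) · 1/(1-x^2). Use j coins of 2 for j = 0..⌊115/2⌋ = 57, the rest in 1s: 57 + 1 = 58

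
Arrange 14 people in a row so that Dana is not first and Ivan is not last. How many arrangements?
By inclusion-exclusion: 14! - 2×(14-1)! + (14-2)! = 87178291200 - 12454041600 + 479001600 = 75203251200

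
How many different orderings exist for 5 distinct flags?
5! = 120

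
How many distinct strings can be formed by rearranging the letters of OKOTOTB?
7! / (1! × 1! × 3! × 2!) = 420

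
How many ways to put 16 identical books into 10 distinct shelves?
C(16+10-1, 10-1) = C(25, 9) = 2042975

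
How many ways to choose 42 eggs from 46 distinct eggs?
C(46,42) = 46!/(42!×4!) = 163185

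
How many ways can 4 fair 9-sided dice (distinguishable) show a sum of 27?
Coefficient of x^27 in (x + x² + ... + x^9)^4. By inclusion-exclusion on dice exceeding 9: Σ_j (-1)^j C(4,j)·C(27-1-9j, 3) = C(4,0)·C(26,3) - C(4,1)·C(17,3) + C(4,2)·C(8,3) = 1·2600 - 4·680 + 6·56 = 216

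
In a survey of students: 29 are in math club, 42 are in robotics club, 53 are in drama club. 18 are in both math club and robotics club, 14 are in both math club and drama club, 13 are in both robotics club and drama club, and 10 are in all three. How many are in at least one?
|A∪B∪C| = 29+42+53-18-14-13+10 = 89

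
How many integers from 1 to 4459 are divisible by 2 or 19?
⌊4459/2⌋ + ⌊4459/19⌋ - ⌊4459/38⌋ = 2229 + 234 - 117 = 2346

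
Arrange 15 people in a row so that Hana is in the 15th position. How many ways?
Fix one position: (15-1)! = 87178291200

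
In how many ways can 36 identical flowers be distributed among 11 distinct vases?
C(36+11-1, 11-1) = C(46, 10) = 4076350421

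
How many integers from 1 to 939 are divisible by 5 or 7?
⌊939/5⌋ + ⌊939/7⌋ - ⌊939/35⌋ = 187 + 134 - 26 = 295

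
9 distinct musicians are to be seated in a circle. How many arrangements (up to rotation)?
Circular: fix one position, arrange the rest. (9-1)! = 40320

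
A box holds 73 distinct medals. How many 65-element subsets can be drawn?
C(73,65) = 73!/(65!×8!) = 13442126049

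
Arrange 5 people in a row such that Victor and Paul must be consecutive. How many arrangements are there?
Treat the 2 as one block: (5-2+1)! × 2! = 24 × 2 = 48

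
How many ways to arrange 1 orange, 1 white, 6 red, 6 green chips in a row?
14! / (1! × 1! × 6! × 6!) = 168168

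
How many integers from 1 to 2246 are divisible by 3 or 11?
⌊2246/3⌋ + ⌊2246/11⌋ - ⌊2246/33⌋ = 748 + 204 - 68 = 884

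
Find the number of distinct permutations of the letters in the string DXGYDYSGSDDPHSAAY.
17! / (1! × 2! × 1! × 3! × 1! × 4! × 2! × 3!) = 102918816000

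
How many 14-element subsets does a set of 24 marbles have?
C(24,14) = 24!/(14!×10!) = 1961256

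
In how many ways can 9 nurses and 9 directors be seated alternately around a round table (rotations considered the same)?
Fix one of the nurses: (9-1)! ways for the remaining nurses, × 9! ways for the directors = 40320 × 362880 = 14631321600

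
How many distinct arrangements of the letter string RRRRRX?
6! / (1! × 5!) = 6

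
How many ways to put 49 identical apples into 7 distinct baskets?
C(49+7-1, 7-1) = C(55, 6) = 28989675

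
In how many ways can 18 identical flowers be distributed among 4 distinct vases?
C(18+4-1, 4-1) = C(21, 3) = 1330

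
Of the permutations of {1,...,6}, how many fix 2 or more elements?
Exactly j fixed points: C(6,j)·!(6-j); sum over j ≥ 2 (derangement numbers via !m = (m-1)·(!(m-1) + !(m-2)): !0..!4 = 1, 0, 1, 2, 9). Σ_{j=2}^{6} C(6,j)·!(6-j) = C(6,2)·!4 + C(6,3)·!3 + C(6,4)·!2 + C(6,5)·!1 + C(6,6)·!0 = 15·9 + 20·2 + 15·1 + 6·0 + 1·1 = 191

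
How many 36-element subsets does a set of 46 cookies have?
C(46,36) = 46!/(36!×10!) = 4076350421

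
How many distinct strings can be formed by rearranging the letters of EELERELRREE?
11! / (6! × 3! × 2!) = 4620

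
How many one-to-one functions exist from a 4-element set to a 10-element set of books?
P(10,4) = 10!/(10-4)! = 5040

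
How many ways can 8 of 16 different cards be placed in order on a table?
P(16,8) = 16!/(16-8)! = 518918400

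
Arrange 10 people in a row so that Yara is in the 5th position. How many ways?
Fix one position: (10-1)! = 362880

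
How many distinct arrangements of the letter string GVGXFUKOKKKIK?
13! / (1! × 5! × 1! × 1! × 1! × 2! × 1! × 1!) = 25945920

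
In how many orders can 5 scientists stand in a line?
5! = 120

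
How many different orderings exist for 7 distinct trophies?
7! = 5040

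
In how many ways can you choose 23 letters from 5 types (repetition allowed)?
C(23+5-1, 5-1) = C(27, 4) = 17550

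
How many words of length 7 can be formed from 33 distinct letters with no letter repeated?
P(33,7) = 33!/(33-7)! = 21531121920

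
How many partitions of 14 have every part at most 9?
Let r_j(i) = number of partitions of i into parts ≤ j, for i = 0..14. r_1(i) = 1 for all i; r_j(i) = r_{j-1}(i) + r_j(i-j). Rows j = 2..9: ≤2: 1 1 2 2 3 3 4 4 5 5 6 6 7 7 8; ≤3: 1 1 2 3 4 5 7 8 10 12 14 16 19 21 24; ≤4: 1 1 2 3 5 6 9 11 15 18 23 27 34 39 47; ≤5: 1 1 2 3 5 7 10 13 18 23 30 37 47 57 70; ≤6: 1 1 2 3 5 7 11 14 20 26 35 44 58 71 90; ≤7: 1 1 2 3 5 7 11 15 21 28 38 49 65 82 105; ≤8: 1 1 2 3 5 7 11 15 22 29 40 52 70 89 116; ≤9: 1 1 2 3 5 7 11 15 22 30 41 54 73 94 123. r_9(14) = 123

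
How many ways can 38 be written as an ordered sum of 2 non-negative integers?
C(38+2-1, 2-1) = C(39, 1) = 39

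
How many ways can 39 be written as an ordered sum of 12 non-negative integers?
C(39+12-1, 12-1) = C(50, 11) = 37353738800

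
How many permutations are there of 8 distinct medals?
8! = 40320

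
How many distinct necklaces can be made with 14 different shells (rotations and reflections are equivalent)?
(14-1)!/2 = 6227020800/2 = 3113510400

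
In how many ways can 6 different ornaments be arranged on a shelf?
6! = 720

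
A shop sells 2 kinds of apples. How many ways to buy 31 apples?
C(31+2-1, 2-1) = C(32, 1) = 32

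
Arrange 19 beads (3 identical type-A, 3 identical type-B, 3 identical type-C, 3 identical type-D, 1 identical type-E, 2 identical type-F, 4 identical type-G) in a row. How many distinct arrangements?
19! / (3! × 3! × 3! × 3! × 1! × 2! × 4!) = 1955457504000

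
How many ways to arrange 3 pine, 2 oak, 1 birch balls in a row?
6! / (3! × 2! × 1!) = 60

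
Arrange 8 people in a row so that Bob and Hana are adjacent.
Treat as block: (8-1)! × 2! = 5040 × 2 = 10080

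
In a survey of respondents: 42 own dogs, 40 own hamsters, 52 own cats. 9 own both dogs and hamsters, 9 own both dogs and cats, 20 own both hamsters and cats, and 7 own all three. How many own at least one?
|A∪B∪C| = 42+40+52-9-9-20+7 = 103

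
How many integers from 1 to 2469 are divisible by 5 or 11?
⌊2469/5⌋ + ⌊2469/11⌋ - ⌊2469/55⌋ = 493 + 224 - 44 = 673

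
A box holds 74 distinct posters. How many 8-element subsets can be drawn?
C(74,8) = 74!/(8!×66!) = 15071474661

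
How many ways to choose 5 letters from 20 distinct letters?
C(20,5) = 20!/(5!×15!) = 15504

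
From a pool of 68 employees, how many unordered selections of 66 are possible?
C(68,66) = 68!/(66!×2!) = 2278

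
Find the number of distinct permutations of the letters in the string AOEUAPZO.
8! / (2! × 2! × 1! × 1! × 1! × 1!) = 10080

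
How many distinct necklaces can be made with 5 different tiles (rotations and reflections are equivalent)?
(5-1)!/2 = 24/2 = 12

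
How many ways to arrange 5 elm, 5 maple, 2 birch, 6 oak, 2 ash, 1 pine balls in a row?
21! / (5! × 5! × 2! × 6! × 2! × 1!) = 1231938227520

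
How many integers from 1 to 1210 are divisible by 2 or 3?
⌊1210/2⌋ + ⌊1210/3⌋ - ⌊1210/6⌋ = 605 + 403 - 201 = 807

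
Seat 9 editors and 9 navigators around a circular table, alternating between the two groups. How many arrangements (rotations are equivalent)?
Fix one of the editors: (9-1)! ways for the remaining editors, × 9! ways for the navigators = 40320 × 362880 = 14631321600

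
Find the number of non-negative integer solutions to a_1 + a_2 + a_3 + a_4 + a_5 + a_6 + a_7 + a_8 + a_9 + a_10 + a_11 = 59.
C(59+11-1, 11-1) = C(69, 10) = 340032449328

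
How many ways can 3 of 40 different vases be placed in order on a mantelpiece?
P(40,3) = 40!/(40-3)! = 59280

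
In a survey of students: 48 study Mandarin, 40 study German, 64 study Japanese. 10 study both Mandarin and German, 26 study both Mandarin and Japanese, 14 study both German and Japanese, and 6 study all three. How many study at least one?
|A∪B∪C| = 48+40+64-10-26-14+6 = 108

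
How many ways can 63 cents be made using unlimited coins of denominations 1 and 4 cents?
Coefficient of x^63 in 1/(1-x^1) · 1/(1-x^4). Use j coins of 4 for j = 0..⌊63/4⌋ = 15, the rest in 1s: 15 + 1 = 16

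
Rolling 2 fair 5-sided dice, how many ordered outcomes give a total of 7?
Coefficient of x^7 in (x + x² + ... + x^5)^2. By inclusion-exclusion on dice exceeding 5: Σ_j (-1)^j C(2,j)·C(7-1-5j, 1) = C(2,0)·C(6,1) - C(2,1)·C(1,1) = 1·6 - 2·1 = 4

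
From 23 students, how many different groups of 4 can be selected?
C(23,4) = 23!/(4!×19!) = 8855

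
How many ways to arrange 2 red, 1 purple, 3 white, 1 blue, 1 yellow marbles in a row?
8! / (2! × 1! × 3! × 1! × 1!) = 3360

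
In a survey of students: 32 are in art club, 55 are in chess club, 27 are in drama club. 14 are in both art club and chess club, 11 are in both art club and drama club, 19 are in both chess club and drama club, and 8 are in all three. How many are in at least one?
|A∪B∪C| = 32+55+27-14-11-19+8 = 78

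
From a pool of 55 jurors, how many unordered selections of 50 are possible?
C(55,50) = 55!/(50!×5!) = 3478761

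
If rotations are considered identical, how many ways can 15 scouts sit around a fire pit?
Circular: fix one position, arrange the rest. (15-1)! = 87178291200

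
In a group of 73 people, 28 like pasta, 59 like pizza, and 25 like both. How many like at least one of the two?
|A∪B| = |A| + |B| - |A∩B| = 28 + 59 - 25 = 62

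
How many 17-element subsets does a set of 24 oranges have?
C(24,17) = 24!/(17!×7!) = 346104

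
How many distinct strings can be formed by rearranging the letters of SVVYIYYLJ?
9! / (1! × 3! × 1! × 2! × 1! × 1!) = 30240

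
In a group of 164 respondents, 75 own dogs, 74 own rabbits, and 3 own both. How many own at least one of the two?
|A∪B| = |A| + |B| - |A∩B| = 75 + 74 - 3 = 146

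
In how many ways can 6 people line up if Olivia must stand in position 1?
Fix one position: (6-1)! = 120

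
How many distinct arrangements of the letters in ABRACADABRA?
11! / (5! × 2! × 2! × 1! × 1!) = 83160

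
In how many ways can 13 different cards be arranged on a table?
13! = 6227020800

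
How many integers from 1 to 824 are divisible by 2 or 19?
⌊824/2⌋ + ⌊824/19⌋ - ⌊824/38⌋ = 412 + 43 - 21 = 434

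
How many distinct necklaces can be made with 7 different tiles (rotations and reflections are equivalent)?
(7-1)!/2 = 720/2 = 360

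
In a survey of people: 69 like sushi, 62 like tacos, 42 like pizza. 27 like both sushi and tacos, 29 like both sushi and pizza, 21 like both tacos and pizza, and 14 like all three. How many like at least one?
|A∪B∪C| = 69+62+42-27-29-21+14 = 110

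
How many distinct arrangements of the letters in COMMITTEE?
9! / (1! × 1! × 2! × 1! × 2! × 2!) = 45360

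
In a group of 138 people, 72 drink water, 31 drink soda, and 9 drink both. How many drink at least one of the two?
|A∪B| = |A| + |B| - |A∩B| = 72 + 31 - 9 = 94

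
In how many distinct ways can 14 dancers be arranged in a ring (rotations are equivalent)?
Circular: fix one position, arrange the rest. (14-1)! = 6227020800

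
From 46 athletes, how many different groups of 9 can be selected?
C(46,9) = 46!/(9!×37!) = 1101716330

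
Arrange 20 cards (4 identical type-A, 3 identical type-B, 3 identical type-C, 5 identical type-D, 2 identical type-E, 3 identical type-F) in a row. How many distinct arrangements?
20! / (4! × 3! × 3! × 5! × 2! × 3!) = 1955457504000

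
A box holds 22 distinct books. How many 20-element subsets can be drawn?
C(22,20) = 22!/(20!×2!) = 231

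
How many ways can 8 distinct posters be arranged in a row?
8! = 40320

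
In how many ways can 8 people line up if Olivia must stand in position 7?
Fix one position: (8-1)! = 5040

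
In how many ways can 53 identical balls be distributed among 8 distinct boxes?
C(53+8-1, 8-1) = C(60, 7) = 386206920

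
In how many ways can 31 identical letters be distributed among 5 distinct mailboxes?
C(31+5-1, 5-1) = C(35, 4) = 52360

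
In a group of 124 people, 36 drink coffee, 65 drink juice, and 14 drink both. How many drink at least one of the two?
|A∪B| = |A| + |B| - |A∩B| = 36 + 65 - 14 = 87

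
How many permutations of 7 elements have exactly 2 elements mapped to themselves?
Choose the 2 fixed points C(7,2) = 21, derange the rest: !5 = Σ_{j=0}^{5} (-1)^j·5!/j! = 120 - 120 + 60 - 20 + 5 - 1 = 44. Product = 21 × 44 = 924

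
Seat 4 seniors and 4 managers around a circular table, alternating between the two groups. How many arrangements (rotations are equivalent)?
Fix one of the seniors: (4-1)! ways for the remaining seniors, × 4! ways for the managers = 6 × 24 = 144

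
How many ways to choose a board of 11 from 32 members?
C(32,11) = 32!/(11!×21!) = 129024480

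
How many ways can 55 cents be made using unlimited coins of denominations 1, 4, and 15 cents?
Coefficient of x^55 in 1/(1-x^1) · 1/(1-x^4) · 1/(1-x^15). Case on j = number of 15-cent coins (j = 0..3); remainder r = 55 - 15j is made from {1,4} in ⌊r/4⌋+1 ways. r = 55, 40, 25, 10 → 14 + 11 + 7 + 3 = 35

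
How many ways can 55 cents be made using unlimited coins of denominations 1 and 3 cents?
Coefficient of x^55 in 1/(1-x^1) · 1/(1-x^3). Use j coins of 3 for j = 0..⌊55/3⌋ = 18, the rest in 1s: 18 + 1 = 19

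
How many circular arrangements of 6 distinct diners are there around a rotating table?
Circular: fix one position, arrange the rest. (6-1)! = 120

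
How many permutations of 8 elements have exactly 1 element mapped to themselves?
Choose the 1 fixed point C(8,1) = 8, derange the rest: !7 = Σ_{j=0}^{7} (-1)^j·7!/j! = 5040 - 5040 + 2520 - 840 + 210 - 42 + 7 - 1 = 1854. Product = 8 × 1854 = 14832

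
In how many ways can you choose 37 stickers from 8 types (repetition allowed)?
C(37+8-1, 8-1) = C(44, 7) = 38320568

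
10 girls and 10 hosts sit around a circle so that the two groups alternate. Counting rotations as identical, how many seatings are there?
Fix one of the girls: (10-1)! ways for the remaining girls, × 10! ways for the hosts = 362880 × 3628800 = 1316818944000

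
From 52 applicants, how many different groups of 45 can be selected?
C(52,45) = 52!/(45!×7!) = 133784560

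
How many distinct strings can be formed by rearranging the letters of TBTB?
4! / (2! × 2!) = 6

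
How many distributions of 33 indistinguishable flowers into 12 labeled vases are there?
C(33+12-1, 12-1) = C(44, 11) = 7669339132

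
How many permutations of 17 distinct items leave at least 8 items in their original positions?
Exactly j fixed points: C(17,j)·!(17-j); sum over j ≥ 8 (derangement numbers via !m = (m-1)·(!(m-1) + !(m-2)): !0..!9 = 1, 0, 1, 2, 9, 44, 265, 1854, 14833, 133496). Σ_{j=8}^{17} C(17,j)·!(17-j) = C(17,8)·!9 + C(17,9)·!8 + C(17,10)·!7 + C(17,11)·!6 + C(17,12)·!5 + C(17,13)·!4 + C(17,14)·!3 + C(17,15)·!2 + C(17,16)·!1 + C(17,17)·!0 = 24310·133496 + 24310·14833 + 19448·1854 + 12376·265 + 6188·44 + 2380·9 + 680·2 + 136·1 + 17·0 + 1·1 = 3645509411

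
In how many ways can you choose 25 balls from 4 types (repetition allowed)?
C(25+4-1, 4-1) = C(28, 3) = 3276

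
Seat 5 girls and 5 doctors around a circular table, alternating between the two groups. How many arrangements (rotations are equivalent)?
Fix one of the girls: (5-1)! ways for the remaining girls, × 5! ways for the doctors = 24 × 120 = 2880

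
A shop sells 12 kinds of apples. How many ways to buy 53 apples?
C(53+12-1, 12-1) = C(64, 11) = 743595781824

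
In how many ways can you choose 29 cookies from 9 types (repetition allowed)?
C(29+9-1, 9-1) = C(37, 8) = 38608020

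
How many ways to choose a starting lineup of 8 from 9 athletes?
C(9,8) = 9!/(8!×1!) = 9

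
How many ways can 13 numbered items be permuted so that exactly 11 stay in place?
Choose the 11 fixed points C(13,11) = 78, derange the rest: !2 = Σ_{j=0}^{2} (-1)^j·2!/j! = 2 - 2 + 1 = 1. Product = 78 × 1 = 78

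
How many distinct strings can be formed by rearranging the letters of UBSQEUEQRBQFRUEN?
16! / (2! × 3! × 1! × 3! × 1! × 2! × 3! × 1!) = 24216192000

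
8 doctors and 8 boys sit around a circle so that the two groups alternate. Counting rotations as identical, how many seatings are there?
Fix one of the doctors: (8-1)! ways for the remaining doctors, × 8! ways for the boys = 5040 × 40320 = 203212800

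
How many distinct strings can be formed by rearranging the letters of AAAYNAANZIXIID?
14! / (2! × 1! × 1! × 1! × 1! × 5! × 3!) = 60540480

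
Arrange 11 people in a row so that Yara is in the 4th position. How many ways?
Fix one position: (11-1)! = 3628800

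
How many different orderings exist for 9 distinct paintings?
9! = 362880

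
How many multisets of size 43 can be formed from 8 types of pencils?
C(43+8-1, 8-1) = C(50, 7) = 99884400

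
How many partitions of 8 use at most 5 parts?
By conjugation, equals partitions of 8 into parts ≤ 5. Let r_j(i) = number of partitions of i into parts ≤ j, for i = 0..8. r_1(i) = 1 for all i; r_j(i) = r_{j-1}(i) + r_j(i-j). Rows j = 2..5: ≤2: 1 1 2 2 3 3 4 4 5; ≤3: 1 1 2 3 4 5 7 8 10; ≤4: 1 1 2 3 5 6 9 11 15; ≤5: 1 1 2 3 5 7 10 13 18. r_5(8) = 18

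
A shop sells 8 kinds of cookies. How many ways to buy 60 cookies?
C(60+8-1, 8-1) = C(67, 7) = 869648208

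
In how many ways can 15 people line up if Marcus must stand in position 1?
Fix one position: (15-1)! = 87178291200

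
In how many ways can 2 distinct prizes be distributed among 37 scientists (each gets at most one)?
P(37,2) = 37!/(37-2)! = 1332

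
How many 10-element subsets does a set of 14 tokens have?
C(14,10) = 14!/(10!×4!) = 1001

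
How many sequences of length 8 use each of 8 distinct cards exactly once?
8! = 40320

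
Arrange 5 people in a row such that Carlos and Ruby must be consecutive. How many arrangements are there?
Treat the 2 as one block: (5-2+1)! × 2! = 24 × 2 = 48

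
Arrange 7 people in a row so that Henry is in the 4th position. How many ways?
Fix one position: (7-1)! = 720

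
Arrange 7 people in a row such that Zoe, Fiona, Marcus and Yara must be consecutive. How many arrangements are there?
Treat the 4 as one block: (7-4+1)! × 4! = 24 × 24 = 576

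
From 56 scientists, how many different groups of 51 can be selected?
C(56,51) = 56!/(51!×5!) = 3819816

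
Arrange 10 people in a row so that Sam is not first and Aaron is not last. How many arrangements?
By inclusion-exclusion: 10! - 2×(10-1)! + (10-2)! = 3628800 - 725760 + 40320 = 2943360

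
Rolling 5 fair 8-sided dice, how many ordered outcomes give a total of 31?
Coefficient of x^31 in (x + x² + ... + x^8)^5. By inclusion-exclusion on dice exceeding 8: Σ_j (-1)^j C(5,j)·C(31-1-8j, 4) = C(5,0)·C(30,4) - C(5,1)·C(22,4) + C(5,2)·C(14,4) - C(5,3)·C(6,4) = 1·27405 - 5·7315 + 10·1001 - 10·15 = 690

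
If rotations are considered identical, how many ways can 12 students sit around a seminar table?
Circular: fix one position, arrange the rest. (12-1)! = 39916800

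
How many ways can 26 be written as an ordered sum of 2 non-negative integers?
C(26+2-1, 2-1) = C(27, 1) = 27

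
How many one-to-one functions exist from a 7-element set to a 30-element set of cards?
P(30,7) = 30!/(30-7)! = 10260432000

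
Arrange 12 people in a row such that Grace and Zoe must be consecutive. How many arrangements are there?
Treat the 2 as one block: (12-2+1)! × 2! = 39916800 × 2 = 79833600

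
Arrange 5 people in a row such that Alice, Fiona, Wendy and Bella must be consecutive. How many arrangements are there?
Treat the 4 as one block: (5-4+1)! × 4! = 2 × 24 = 48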